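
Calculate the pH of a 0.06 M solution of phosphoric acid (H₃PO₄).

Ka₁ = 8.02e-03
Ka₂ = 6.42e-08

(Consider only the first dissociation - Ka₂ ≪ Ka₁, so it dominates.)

First dissociation dominates. From Ka₁ = [H⁺][HA⁻]/[H₂A], x² + Ka₁·x − Ka₁·C = 0 with C = 0.06 M and Ka₁ = 8.02e-03. Solving: [H⁺] = (−Ka₁ + √(Ka₁² + 4·Ka₁·C)) / 2 = 1.8290e-02 M. pH = -log(1.8290e-02) = 1.74.

pH = 1.74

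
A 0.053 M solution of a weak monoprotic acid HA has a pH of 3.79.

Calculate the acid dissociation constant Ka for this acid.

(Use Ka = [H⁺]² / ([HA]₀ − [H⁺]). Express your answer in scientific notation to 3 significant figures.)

[H⁺] = 10^(−pH) = 10^(−3.79) = 1.622e-04 M. For HA ⇌ H⁺ + A⁻, Ka = [H⁺][A⁻]/[HA] = [H⁺]² / ([HA]₀ − [H⁺]) = (1.622e-04)² / (0.053 − 1.622e-04) = 4.98e-07.

K_a = 4.98e-07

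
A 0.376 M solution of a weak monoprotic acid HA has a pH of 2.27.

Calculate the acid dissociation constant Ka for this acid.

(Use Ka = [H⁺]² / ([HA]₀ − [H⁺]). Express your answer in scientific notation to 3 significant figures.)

[H⁺] = 10^(−pH) = 10^(−2.27) = 5.370e-03 M. For HA ⇌ H⁺ + A⁻, Ka = [H⁺][A⁻]/[HA] = [H⁺]² / ([HA]₀ − [H⁺]) = (5.370e-03)² / (0.376 − 5.370e-03) = 7.78e-05.

K_a = 7.78e-05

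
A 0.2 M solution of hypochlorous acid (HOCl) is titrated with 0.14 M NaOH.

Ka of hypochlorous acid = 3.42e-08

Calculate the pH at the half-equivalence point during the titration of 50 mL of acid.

At half-equivalence [HA] = [A⁻], so Henderson-Hasselbalch gives pH = pKa = -log(3.42e-08) = 7.47.

pH = pKa = 7.47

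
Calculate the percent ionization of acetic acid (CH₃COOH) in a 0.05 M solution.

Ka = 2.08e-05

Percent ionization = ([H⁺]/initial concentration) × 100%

Using Ka equilibrium: x² + Ka×x - Ka×C = 0. Solving: [H⁺] = 1.0095e-03. Percent = (1.0095e-03/0.05) × 100

Percent ionization = 2.02%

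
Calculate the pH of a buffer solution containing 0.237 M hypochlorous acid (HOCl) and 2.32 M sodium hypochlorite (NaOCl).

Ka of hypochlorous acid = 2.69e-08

pKa = -log(2.69e-08) = 7.57. pH = pKa + log([A⁻]/[HA]) = 7.57 + log(2.32/0.237)

pH = 8.56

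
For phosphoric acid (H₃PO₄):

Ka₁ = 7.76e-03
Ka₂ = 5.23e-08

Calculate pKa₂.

pKa₂ = -log(Ka₂) = -log(5.23e-08) = 7.28.

pK_{a2} = 7.28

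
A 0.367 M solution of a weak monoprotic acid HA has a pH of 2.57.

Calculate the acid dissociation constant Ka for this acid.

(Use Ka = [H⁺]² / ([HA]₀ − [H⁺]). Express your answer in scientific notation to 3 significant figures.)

[H⁺] = 10^(−pH) = 10^(−2.57) = 2.692e-03 M. For HA ⇌ H⁺ + A⁻, Ka = [H⁺][A⁻]/[HA] = [H⁺]² / ([HA]₀ − [H⁺]) = (2.692e-03)² / (0.367 − 2.692e-03) = 1.99e-05.

K_a = 1.99e-05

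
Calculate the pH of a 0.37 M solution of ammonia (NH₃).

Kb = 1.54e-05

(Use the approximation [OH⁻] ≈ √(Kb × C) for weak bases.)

[OH⁻] = √(Kb × C) = √(1.54e-05 × 0.37) = 2.3870e-03. pOH = 2.62, pH = 14 - pOH

pH = 11.38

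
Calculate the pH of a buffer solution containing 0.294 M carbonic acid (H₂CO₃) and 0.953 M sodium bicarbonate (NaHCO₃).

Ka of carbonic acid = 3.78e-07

pKa = -log(3.78e-07) = 6.42. pH = pKa + log([A⁻]/[HA]) = 6.42 + log(0.953/0.294)

pH = 6.93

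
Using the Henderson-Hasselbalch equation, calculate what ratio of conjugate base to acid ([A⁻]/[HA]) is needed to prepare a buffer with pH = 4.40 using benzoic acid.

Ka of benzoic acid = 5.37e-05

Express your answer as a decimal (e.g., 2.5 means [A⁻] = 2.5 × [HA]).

pKa = -log(5.37e-05) = 4.2700. pH = pKa + log([A⁻]/[HA]), so log([A⁻]/[HA]) = pH − pKa = 4.40 − 4.2700 = 0.1300. [A⁻]/[HA] = 10^(0.1300) = 1.35

[A⁻]/[HA] = 1.35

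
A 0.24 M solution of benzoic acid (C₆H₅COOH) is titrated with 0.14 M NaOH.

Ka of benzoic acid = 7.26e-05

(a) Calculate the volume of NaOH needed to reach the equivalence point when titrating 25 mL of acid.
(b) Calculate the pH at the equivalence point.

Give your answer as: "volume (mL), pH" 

moles acid = 0.24 × 25/1000 = 0.006 mol; V_base = moles/0.14 × 1000 = 42.9 mL. At equivalence only the conjugate base is present: [A⁻] = 0.006/0.068 = 8.8421e-02 M. Kb = Kw/Ka = 1.38e-10; [OH⁻] = √(Kb × [A⁻]) = 3.4899e-06; pOH = 5.46; pH = 14 - pOH = 8.54.

V = 42.9 mL, pH = 8.54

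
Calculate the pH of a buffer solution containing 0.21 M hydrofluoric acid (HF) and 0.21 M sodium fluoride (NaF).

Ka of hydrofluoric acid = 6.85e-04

pKa = -log(6.85e-04) = 3.16. pH = pKa + log([A⁻]/[HA]) = 3.16 + log(0.21/0.21)

pH = 3.16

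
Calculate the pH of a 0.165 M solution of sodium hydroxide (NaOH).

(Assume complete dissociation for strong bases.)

[OH⁻] = 0.165 M for strong base. pOH = -log[OH⁻] = 0.78, pH = 14 - pOH

pH = 13.22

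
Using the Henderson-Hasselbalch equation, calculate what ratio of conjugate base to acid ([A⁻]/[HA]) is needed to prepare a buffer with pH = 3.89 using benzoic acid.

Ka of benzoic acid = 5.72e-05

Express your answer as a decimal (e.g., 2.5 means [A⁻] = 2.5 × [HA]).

pKa = -log(5.72e-05) = 4.2426. pH = pKa + log([A⁻]/[HA]), so log([A⁻]/[HA]) = pH − pKa = 3.89 − 4.2426 = -0.3526. [A⁻]/[HA] = 10^(-0.3526) = 0.444

[A⁻]/[HA] = 0.444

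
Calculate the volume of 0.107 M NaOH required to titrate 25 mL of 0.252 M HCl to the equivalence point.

At equivalence: moles acid = moles base. moles HCl = 0.252 × 25/1000 = 0.0063 mol. V_base = moles / 0.107 × 1000 = 58.9 mL.

V_{base} = 58.9 mL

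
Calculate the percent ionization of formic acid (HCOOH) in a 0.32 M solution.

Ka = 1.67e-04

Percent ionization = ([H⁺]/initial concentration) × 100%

Using Ka equilibrium: x² + Ka×x - Ka×C = 0. Solving: [H⁺] = 7.2272e-03. Percent = (7.2272e-03/0.32) × 100

Percent ionization = 2.26%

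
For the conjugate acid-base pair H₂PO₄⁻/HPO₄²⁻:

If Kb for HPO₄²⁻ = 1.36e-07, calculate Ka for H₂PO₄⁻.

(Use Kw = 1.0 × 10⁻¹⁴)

For a conjugate pair Ka × Kb = Kw, so Ka = Kw/Kb = 1.0 × 10⁻¹⁴ / 1.36e-07 = 7.35e-08.

K_a = 7.35e-08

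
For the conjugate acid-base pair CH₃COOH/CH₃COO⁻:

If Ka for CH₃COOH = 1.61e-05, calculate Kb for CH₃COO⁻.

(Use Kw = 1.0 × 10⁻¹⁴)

For a conjugate pair Ka × Kb = Kw, so Kb = Kw/Ka = 1.0 × 10⁻¹⁴ / 1.61e-05 = 6.21e-10.

K_b = 6.21e-10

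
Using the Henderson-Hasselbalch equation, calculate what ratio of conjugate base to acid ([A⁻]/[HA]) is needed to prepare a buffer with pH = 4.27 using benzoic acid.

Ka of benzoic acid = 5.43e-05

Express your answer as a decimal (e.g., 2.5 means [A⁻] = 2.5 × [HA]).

pKa = -log(5.43e-05) = 4.2652. pH = pKa + log([A⁻]/[HA]), so log([A⁻]/[HA]) = pH − pKa = 4.27 − 4.2652 = 0.0048. [A⁻]/[HA] = 10^(0.0048) = 1.01

[A⁻]/[HA] = 1.01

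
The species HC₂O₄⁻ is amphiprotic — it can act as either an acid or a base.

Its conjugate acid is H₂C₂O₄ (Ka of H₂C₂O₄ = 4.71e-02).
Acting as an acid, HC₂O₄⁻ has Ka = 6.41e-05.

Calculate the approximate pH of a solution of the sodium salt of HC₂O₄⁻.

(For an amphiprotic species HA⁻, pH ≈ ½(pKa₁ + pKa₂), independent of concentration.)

pKa₁ = -log(4.71e-02) = 1.33; pKa₂ = -log(6.41e-05) = 4.19. For an amphiprotic species, pH ≈ ½(pKa₁ + pKa₂) = ½(1.33 + 4.19) = 2.76.

pH = 2.76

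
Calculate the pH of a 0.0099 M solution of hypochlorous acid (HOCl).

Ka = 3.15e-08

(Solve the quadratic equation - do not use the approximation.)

x² + Ka×x - Ka×C = 0. Using quadratic formula: [H⁺] = 1.7644e-05

pH = 4.75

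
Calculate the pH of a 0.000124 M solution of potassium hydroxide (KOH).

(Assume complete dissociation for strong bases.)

[OH⁻] = 0.000124 M for strong base. pOH = -log[OH⁻] = 3.91, pH = 14 - pOH

pH = 10.09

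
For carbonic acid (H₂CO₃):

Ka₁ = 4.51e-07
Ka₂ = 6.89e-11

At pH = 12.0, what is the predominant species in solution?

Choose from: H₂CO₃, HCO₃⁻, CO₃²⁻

pKa₁ = 6.35, pKa₂ = 10.16. For a polyprotic acid the predominant species crosses at each pKa: below pKa_n the protonated form dominates, above it the deprotonated form does. At pH = 12.0, the predominant species is CO₃²⁻.

CO₃²⁻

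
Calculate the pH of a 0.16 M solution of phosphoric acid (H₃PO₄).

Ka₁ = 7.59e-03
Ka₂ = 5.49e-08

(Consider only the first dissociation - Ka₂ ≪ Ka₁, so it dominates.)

First dissociation dominates. From Ka₁ = [H⁺][HA⁻]/[H₂A], x² + Ka₁·x − Ka₁·C = 0 with C = 0.16 M and Ka₁ = 7.59e-03. Solving: [H⁺] = (−Ka₁ + √(Ka₁² + 4·Ka₁·C)) / 2 = 3.1259e-02 M. pH = -log(3.1259e-02) = 1.51.

pH = 1.51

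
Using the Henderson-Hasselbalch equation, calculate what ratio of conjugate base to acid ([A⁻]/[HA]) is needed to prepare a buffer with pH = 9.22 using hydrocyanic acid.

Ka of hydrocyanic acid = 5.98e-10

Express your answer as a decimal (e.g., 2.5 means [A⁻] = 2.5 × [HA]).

pKa = -log(5.98e-10) = 9.2233. pH = pKa + log([A⁻]/[HA]), so log([A⁻]/[HA]) = pH − pKa = 9.22 − 9.2233 = -0.0033. [A⁻]/[HA] = 10^(-0.0033) = 0.992

[A⁻]/[HA] = 0.992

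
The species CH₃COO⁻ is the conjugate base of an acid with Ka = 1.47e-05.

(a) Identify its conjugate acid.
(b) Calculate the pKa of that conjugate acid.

(a) The conjugate acid is formed by adding one H⁺ to CH₃COO⁻, giving CH₃COOH. (b) pKa = -log(Ka) = -log(1.47e-05) = 4.83.

Conjugate acid: CH₃COOH; pK_a = 4.83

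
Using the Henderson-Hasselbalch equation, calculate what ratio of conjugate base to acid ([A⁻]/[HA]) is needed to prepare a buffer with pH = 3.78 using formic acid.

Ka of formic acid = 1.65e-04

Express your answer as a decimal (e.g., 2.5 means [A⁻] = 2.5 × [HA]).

pKa = -log(1.65e-04) = 3.7825. pH = pKa + log([A⁻]/[HA]), so log([A⁻]/[HA]) = pH − pKa = 3.78 − 3.7825 = -0.0025. [A⁻]/[HA] = 10^(-0.0025) = 0.994

[A⁻]/[HA] = 0.994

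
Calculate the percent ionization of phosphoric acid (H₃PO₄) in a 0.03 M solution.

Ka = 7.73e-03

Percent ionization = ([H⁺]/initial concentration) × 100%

Using Ka equilibrium: x² + Ka×x - Ka×C = 0. Solving: [H⁺] = 1.1846e-02. Percent = (1.1846e-02/0.03) × 100

Percent ionization = 39.5%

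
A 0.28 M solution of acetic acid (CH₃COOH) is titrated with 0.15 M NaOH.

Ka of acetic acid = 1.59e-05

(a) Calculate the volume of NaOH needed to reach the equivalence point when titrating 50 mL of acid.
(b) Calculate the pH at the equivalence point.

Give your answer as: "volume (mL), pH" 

moles acid = 0.28 × 50/1000 = 0.014 mol; V_base = moles/0.15 × 1000 = 93.3 mL. At equivalence only the conjugate base is present: [A⁻] = 0.014/0.143 = 9.7674e-02 M. Kb = Kw/Ka = 6.29e-10; [OH⁻] = √(Kb × [A⁻]) = 7.8378e-06; pOH = 5.11; pH = 14 - pOH = 8.89.

V = 93.3 mL, pH = 8.89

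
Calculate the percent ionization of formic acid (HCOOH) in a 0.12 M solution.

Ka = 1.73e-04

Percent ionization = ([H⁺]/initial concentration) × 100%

Using Ka equilibrium: x² + Ka×x - Ka×C = 0. Solving: [H⁺] = 4.4706e-03. Percent = (4.4706e-03/0.12) × 100

Percent ionization = 3.73%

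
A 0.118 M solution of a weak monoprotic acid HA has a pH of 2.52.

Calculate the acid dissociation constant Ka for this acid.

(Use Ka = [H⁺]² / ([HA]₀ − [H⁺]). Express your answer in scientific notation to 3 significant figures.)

[H⁺] = 10^(−pH) = 10^(−2.52) = 3.020e-03 M. For HA ⇌ H⁺ + A⁻, Ka = [H⁺][A⁻]/[HA] = [H⁺]² / ([HA]₀ − [H⁺]) = (3.020e-03)² / (0.118 − 3.020e-03) = 7.93e-05.

K_a = 7.93e-05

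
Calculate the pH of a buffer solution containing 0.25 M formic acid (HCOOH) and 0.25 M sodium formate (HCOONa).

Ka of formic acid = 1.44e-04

pKa = -log(1.44e-04) = 3.84. pH = pKa + log([A⁻]/[HA]) = 3.84 + log(0.25/0.25)

pH = 3.84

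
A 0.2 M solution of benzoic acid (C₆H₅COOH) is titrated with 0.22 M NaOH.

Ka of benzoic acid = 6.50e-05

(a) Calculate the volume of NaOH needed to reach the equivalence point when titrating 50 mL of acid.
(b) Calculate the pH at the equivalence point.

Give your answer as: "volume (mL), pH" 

moles acid = 0.2 × 50/1000 = 0.01 mol; V_base = moles/0.22 × 1000 = 45.5 mL. At equivalence only the conjugate base is present: [A⁻] = 0.01/0.095 = 1.0476e-01 M. Kb = Kw/Ka = 1.54e-10; [OH⁻] = √(Kb × [A⁻]) = 4.0146e-06; pOH = 5.40; pH = 14 - pOH = 8.60.

V = 45.5 mL, pH = 8.60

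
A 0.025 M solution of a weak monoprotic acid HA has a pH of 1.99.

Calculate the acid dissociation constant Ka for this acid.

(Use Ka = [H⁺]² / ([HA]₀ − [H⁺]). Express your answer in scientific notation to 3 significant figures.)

[H⁺] = 10^(−pH) = 10^(−1.99) = 1.023e-02 M. For HA ⇌ H⁺ + A⁻, Ka = [H⁺][A⁻]/[HA] = [H⁺]² / ([HA]₀ − [H⁺]) = (1.023e-02)² / (0.025 − 1.023e-02) = 7.09e-03.

K_a = 7.09e-03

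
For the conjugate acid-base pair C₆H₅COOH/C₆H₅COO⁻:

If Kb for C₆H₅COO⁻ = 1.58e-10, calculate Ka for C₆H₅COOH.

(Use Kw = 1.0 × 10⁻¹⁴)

For a conjugate pair Ka × Kb = Kw, so Ka = Kw/Kb = 1.0 × 10⁻¹⁴ / 1.58e-10 = 6.33e-05.

K_a = 6.33e-05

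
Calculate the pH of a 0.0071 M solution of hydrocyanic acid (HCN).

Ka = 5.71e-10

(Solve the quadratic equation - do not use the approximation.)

x² + Ka×x - Ka×C = 0. Using quadratic formula: [H⁺] = 2.0132e-06

pH = 5.70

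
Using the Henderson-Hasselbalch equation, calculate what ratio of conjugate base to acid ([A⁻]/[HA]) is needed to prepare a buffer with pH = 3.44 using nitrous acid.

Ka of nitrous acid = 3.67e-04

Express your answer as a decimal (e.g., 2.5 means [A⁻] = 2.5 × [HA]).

pKa = -log(3.67e-04) = 3.4353. pH = pKa + log([A⁻]/[HA]), so log([A⁻]/[HA]) = pH − pKa = 3.44 − 3.4353 = 0.0047. [A⁻]/[HA] = 10^(0.0047) = 1.01

[A⁻]/[HA] = 1.01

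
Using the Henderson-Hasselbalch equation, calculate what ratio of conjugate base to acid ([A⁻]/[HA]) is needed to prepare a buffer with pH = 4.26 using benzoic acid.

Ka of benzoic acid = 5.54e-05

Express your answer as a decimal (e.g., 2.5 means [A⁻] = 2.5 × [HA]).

pKa = -log(5.54e-05) = 4.2565. pH = pKa + log([A⁻]/[HA]), so log([A⁻]/[HA]) = pH − pKa = 4.26 − 4.2565 = 0.0035. [A⁻]/[HA] = 10^(0.0035) = 1.01

[A⁻]/[HA] = 1.01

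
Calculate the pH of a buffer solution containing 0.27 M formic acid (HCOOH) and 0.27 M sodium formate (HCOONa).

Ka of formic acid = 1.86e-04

pKa = -log(1.86e-04) = 3.73. pH = pKa + log([A⁻]/[HA]) = 3.73 + log(0.27/0.27)

pH = 3.73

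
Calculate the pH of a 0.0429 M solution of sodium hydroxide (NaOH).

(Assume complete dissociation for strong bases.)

[OH⁻] = 0.0429 M for strong base. pOH = -log[OH⁻] = 1.37, pH = 14 - pOH

pH = 12.63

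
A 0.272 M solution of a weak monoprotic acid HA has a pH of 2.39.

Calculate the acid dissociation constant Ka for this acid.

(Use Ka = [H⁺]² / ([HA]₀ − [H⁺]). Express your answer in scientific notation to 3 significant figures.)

[H⁺] = 10^(−pH) = 10^(−2.39) = 4.074e-03 M. For HA ⇌ H⁺ + A⁻, Ka = [H⁺][A⁻]/[HA] = [H⁺]² / ([HA]₀ − [H⁺]) = (4.074e-03)² / (0.272 − 4.074e-03) = 6.19e-05.

K_a = 6.19e-05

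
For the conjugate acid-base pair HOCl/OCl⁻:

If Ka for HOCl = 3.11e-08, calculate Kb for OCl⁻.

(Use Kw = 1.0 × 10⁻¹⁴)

For a conjugate pair Ka × Kb = Kw, so Kb = Kw/Ka = 1.0 × 10⁻¹⁴ / 3.11e-08 = 3.22e-07.

K_b = 3.22e-07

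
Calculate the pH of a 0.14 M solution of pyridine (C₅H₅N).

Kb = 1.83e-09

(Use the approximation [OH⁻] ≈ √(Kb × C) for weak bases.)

[OH⁻] = √(Kb × C) = √(1.83e-09 × 0.14) = 1.6006e-05. pOH = 4.80, pH = 14 - pOH

pH = 9.20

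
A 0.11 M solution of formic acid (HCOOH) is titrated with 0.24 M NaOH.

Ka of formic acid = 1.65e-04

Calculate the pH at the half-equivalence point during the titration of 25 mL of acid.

At half-equivalence [HA] = [A⁻], so Henderson-Hasselbalch gives pH = pKa = -log(1.65e-04) = 3.78.

pH = pKa = 3.78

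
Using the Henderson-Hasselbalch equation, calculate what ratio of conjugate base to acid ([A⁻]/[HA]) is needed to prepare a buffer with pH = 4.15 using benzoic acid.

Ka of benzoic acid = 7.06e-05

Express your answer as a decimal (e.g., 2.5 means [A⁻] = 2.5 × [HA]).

pKa = -log(7.06e-05) = 4.1512. pH = pKa + log([A⁻]/[HA]), so log([A⁻]/[HA]) = pH − pKa = 4.15 − 4.1512 = -0.0012. [A⁻]/[HA] = 10^(-0.0012) = 0.997

[A⁻]/[HA] = 0.997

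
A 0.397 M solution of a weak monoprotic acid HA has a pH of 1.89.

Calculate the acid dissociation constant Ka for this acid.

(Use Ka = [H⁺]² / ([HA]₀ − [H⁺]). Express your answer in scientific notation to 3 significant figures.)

[H⁺] = 10^(−pH) = 10^(−1.89) = 1.288e-02 M. For HA ⇌ H⁺ + A⁻, Ka = [H⁺][A⁻]/[HA] = [H⁺]² / ([HA]₀ − [H⁺]) = (1.288e-02)² / (0.397 − 1.288e-02) = 4.32e-04.

K_a = 4.32e-04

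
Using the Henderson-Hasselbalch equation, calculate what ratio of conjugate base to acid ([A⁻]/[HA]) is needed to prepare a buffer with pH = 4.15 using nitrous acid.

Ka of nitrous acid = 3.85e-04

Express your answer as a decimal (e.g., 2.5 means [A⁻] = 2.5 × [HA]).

pKa = -log(3.85e-04) = 3.4145. pH = pKa + log([A⁻]/[HA]), so log([A⁻]/[HA]) = pH − pKa = 4.15 − 3.4145 = 0.7355. [A⁻]/[HA] = 10^(0.7355) = 5.44

[A⁻]/[HA] = 5.44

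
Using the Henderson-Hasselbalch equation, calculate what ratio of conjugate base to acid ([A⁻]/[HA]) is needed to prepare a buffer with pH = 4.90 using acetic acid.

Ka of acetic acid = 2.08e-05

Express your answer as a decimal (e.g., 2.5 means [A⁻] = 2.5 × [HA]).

pKa = -log(2.08e-05) = 4.6819. pH = pKa + log([A⁻]/[HA]), so log([A⁻]/[HA]) = pH − pKa = 4.90 − 4.6819 = 0.2181. [A⁻]/[HA] = 10^(0.2181) = 1.65

[A⁻]/[HA] = 1.65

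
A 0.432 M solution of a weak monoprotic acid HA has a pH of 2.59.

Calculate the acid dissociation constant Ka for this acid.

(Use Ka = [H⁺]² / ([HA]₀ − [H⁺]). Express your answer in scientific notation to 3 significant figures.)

[H⁺] = 10^(−pH) = 10^(−2.59) = 2.570e-03 M. For HA ⇌ H⁺ + A⁻, Ka = [H⁺][A⁻]/[HA] = [H⁺]² / ([HA]₀ − [H⁺]) = (2.570e-03)² / (0.432 − 2.570e-03) = 1.54e-05.

K_a = 1.54e-05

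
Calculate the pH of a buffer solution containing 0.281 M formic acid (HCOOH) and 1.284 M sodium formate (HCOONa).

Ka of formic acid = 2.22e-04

pKa = -log(2.22e-04) = 3.65. pH = pKa + log([A⁻]/[HA]) = 3.65 + log(1.284/0.281)

pH = 4.31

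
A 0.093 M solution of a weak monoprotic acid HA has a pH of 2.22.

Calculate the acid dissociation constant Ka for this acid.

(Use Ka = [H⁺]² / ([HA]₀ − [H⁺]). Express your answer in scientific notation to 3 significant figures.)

[H⁺] = 10^(−pH) = 10^(−2.22) = 6.026e-03 M. For HA ⇌ H⁺ + A⁻, Ka = [H⁺][A⁻]/[HA] = [H⁺]² / ([HA]₀ − [H⁺]) = (6.026e-03)² / (0.093 − 6.026e-03) = 4.17e-04.

K_a = 4.17e-04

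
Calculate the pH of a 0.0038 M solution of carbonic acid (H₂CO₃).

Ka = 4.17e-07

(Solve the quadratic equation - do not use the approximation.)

x² + Ka×x - Ka×C = 0. Using quadratic formula: [H⁺] = 3.9599e-05

pH = 4.40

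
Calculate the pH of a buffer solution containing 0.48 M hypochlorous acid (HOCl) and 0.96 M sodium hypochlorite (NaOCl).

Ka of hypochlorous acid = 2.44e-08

pKa = -log(2.44e-08) = 7.61. pH = pKa + log([A⁻]/[HA]) = 7.61 + log(0.96/0.48)

pH = 7.91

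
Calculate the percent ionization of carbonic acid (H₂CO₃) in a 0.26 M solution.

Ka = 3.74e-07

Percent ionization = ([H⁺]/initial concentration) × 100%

Using Ka equilibrium: x² + Ka×x - Ka×C = 0. Solving: [H⁺] = 3.1165e-04. Percent = (3.1165e-04/0.26) × 100

Percent ionization = 0.12%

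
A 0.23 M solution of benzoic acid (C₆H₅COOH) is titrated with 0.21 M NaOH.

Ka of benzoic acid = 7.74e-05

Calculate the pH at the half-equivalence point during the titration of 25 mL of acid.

At half-equivalence [HA] = [A⁻], so Henderson-Hasselbalch gives pH = pKa = -log(7.74e-05) = 4.11.

pH = pKa = 4.11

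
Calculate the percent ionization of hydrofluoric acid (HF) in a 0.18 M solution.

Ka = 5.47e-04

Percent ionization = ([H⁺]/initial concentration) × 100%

Using Ka equilibrium: x² + Ka×x - Ka×C = 0. Solving: [H⁺] = 9.6530e-03. Percent = (9.6530e-03/0.18) × 100

Percent ionization = 5.36%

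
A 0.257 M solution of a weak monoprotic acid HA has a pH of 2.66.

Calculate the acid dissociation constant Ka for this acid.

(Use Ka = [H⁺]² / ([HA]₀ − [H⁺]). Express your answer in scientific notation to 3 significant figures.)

[H⁺] = 10^(−pH) = 10^(−2.66) = 2.188e-03 M. For HA ⇌ H⁺ + A⁻, Ka = [H⁺][A⁻]/[HA] = [H⁺]² / ([HA]₀ − [H⁺]) = (2.188e-03)² / (0.257 − 2.188e-03) = 1.88e-05.

K_a = 1.88e-05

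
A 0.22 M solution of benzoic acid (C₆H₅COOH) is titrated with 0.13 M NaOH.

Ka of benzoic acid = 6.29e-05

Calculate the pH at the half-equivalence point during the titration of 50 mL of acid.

At half-equivalence [HA] = [A⁻], so Henderson-Hasselbalch gives pH = pKa = -log(6.29e-05) = 4.20.

pH = pKa = 4.20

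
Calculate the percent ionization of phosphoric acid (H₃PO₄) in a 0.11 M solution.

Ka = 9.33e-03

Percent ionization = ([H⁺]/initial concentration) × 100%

Using Ka equilibrium: x² + Ka×x - Ka×C = 0. Solving: [H⁺] = 2.7709e-02. Percent = (2.7709e-02/0.11) × 100

Percent ionization = 25.2%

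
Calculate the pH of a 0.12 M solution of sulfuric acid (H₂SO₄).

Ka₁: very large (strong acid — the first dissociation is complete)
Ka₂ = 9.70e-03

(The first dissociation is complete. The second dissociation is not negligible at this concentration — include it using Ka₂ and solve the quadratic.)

First dissociation is complete: [H⁺]₀ = [HSO₄⁻]₀ = C = 0.12 M. Second dissociation HSO₄⁻ ⇌ H⁺ + SO₄²⁻: let x = [SO₄²⁻]. Ka₂ = (C + x)·x / (C − x) = 9.70e-03 → x² + (C + Ka₂)·x − Ka₂·C = 0 → x² + 0.12970·x − 1.164e-03 = 0. x = (−0.12970 + √(0.12970² + 4 × 1.164e-03)) / 2 = 8.4270e-03 M. [H⁺] = C + x = 0.12 + 8.4270e-03 = 1.2843e-01 M. pH = -log(1.2843e-01) = 0.89.

pH = 0.89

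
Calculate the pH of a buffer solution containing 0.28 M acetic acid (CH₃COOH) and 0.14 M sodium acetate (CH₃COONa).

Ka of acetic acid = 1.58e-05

pKa = -log(1.58e-05) = 4.80. pH = pKa + log([A⁻]/[HA]) = 4.80 + log(0.14/0.28)

pH = 4.50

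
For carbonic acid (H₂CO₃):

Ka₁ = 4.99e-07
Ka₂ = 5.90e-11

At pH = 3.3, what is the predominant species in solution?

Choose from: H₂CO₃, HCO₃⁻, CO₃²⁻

pKa₁ = 6.30, pKa₂ = 10.23. For a polyprotic acid the predominant species crosses at each pKa: below pKa_n the protonated form dominates, above it the deprotonated form does. At pH = 3.3, the predominant species is H₂CO₃.

H₂CO₃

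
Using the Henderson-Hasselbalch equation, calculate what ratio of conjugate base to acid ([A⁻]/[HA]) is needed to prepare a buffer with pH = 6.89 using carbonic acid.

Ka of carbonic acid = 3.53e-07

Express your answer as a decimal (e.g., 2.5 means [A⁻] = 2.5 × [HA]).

pKa = -log(3.53e-07) = 6.4522. pH = pKa + log([A⁻]/[HA]), so log([A⁻]/[HA]) = pH − pKa = 6.89 − 6.4522 = 0.4378. [A⁻]/[HA] = 10^(0.4378) = 2.74

[A⁻]/[HA] = 2.74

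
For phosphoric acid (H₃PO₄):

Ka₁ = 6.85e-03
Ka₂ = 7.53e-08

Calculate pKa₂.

pKa₂ = -log(Ka₂) = -log(7.53e-08) = 7.12.

pK_{a2} = 7.12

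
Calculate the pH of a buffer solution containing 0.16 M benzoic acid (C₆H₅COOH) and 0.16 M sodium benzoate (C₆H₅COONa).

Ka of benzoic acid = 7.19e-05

pKa = -log(7.19e-05) = 4.14. pH = pKa + log([A⁻]/[HA]) = 4.14 + log(0.16/0.16)

pH = 4.14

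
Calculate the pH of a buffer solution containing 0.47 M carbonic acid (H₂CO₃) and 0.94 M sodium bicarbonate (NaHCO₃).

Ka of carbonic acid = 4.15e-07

pKa = -log(4.15e-07) = 6.38. pH = pKa + log([A⁻]/[HA]) = 6.38 + log(0.94/0.47)

pH = 6.68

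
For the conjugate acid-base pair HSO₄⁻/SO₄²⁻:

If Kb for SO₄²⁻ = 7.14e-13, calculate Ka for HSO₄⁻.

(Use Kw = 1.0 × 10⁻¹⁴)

For a conjugate pair Ka × Kb = Kw, so Ka = Kw/Kb = 1.0 × 10⁻¹⁴ / 7.14e-13 = 1.40e-02.

K_a = 1.40e-02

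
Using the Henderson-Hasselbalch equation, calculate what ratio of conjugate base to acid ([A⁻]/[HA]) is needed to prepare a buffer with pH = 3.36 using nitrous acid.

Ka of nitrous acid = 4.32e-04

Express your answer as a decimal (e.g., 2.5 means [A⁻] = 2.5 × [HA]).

pKa = -log(4.32e-04) = 3.3645. pH = pKa + log([A⁻]/[HA]), so log([A⁻]/[HA]) = pH − pKa = 3.36 − 3.3645 = -0.0045. [A⁻]/[HA] = 10^(-0.0045) = 0.990

[A⁻]/[HA] = 0.990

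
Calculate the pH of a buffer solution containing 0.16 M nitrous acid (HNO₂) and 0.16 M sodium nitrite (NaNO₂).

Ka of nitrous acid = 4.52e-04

pKa = -log(4.52e-04) = 3.34. pH = pKa + log([A⁻]/[HA]) = 3.34 + log(0.16/0.16)

pH = 3.34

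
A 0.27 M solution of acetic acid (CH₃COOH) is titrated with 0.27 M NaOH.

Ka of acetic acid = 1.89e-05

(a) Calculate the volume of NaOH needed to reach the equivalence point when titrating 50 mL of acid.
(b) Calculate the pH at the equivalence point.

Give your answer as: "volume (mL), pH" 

moles acid = 0.27 × 50/1000 = 0.0135 mol; V_base = moles/0.27 × 1000 = 50.0 mL. At equivalence only the conjugate base is present: [A⁻] = 0.0135/0.100 = 1.3500e-01 M. Kb = Kw/Ka = 5.29e-10; [OH⁻] = √(Kb × [A⁻]) = 8.4515e-06; pOH = 5.07; pH = 14 - pOH = 8.93.

V = 50.0 mL, pH = 8.93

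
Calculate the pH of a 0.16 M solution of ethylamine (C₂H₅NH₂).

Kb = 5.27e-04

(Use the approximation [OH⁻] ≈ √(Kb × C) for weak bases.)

[OH⁻] = √(Kb × C) = √(5.27e-04 × 0.16) = 9.1826e-03. pOH = 2.04, pH = 14 - pOH

pH = 11.96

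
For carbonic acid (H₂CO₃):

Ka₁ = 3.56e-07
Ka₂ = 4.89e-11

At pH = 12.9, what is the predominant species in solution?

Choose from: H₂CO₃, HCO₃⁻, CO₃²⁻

pKa₁ = 6.45, pKa₂ = 10.31. For a polyprotic acid the predominant species crosses at each pKa: below pKa_n the protonated form dominates, above it the deprotonated form does. At pH = 12.9, the predominant species is CO₃²⁻.

CO₃²⁻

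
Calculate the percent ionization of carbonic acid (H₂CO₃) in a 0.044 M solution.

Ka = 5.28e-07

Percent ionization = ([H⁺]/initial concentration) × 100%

Using Ka equilibrium: x² + Ka×x - Ka×C = 0. Solving: [H⁺] = 1.5216e-04. Percent = (1.5216e-04/0.044) × 100

Percent ionization = 0.346%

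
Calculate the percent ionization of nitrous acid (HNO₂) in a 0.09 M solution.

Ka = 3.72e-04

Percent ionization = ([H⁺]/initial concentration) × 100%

Using Ka equilibrium: x² + Ka×x - Ka×C = 0. Solving: [H⁺] = 5.6032e-03. Percent = (5.6032e-03/0.09) × 100

Percent ionization = 6.23%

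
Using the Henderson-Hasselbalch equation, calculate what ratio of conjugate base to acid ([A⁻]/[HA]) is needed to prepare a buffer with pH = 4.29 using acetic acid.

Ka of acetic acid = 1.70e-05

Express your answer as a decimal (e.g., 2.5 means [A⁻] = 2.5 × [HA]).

pKa = -log(1.70e-05) = 4.7696. pH = pKa + log([A⁻]/[HA]), so log([A⁻]/[HA]) = pH − pKa = 4.29 − 4.7696 = -0.4796. [A⁻]/[HA] = 10^(-0.4796) = 0.331

[A⁻]/[HA] = 0.331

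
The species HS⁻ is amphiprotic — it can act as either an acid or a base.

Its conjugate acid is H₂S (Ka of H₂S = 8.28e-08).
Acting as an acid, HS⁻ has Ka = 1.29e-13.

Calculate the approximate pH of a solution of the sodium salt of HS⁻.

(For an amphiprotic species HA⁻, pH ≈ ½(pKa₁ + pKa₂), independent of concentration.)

pKa₁ = -log(8.28e-08) = 7.08; pKa₂ = -log(1.29e-13) = 12.89. For an amphiprotic species, pH ≈ ½(pKa₁ + pKa₂) = ½(7.08 + 12.89) = 9.99.

pH = 9.99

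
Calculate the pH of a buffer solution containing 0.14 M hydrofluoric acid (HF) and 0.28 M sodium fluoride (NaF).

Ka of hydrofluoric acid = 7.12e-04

pKa = -log(7.12e-04) = 3.15. pH = pKa + log([A⁻]/[HA]) = 3.15 + log(0.28/0.14)

pH = 3.45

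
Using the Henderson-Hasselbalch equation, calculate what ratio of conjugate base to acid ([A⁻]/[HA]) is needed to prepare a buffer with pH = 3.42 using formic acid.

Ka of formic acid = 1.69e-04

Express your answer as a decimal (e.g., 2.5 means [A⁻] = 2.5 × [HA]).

pKa = -log(1.69e-04) = 3.7721. pH = pKa + log([A⁻]/[HA]), so log([A⁻]/[HA]) = pH − pKa = 3.42 − 3.7721 = -0.3521. [A⁻]/[HA] = 10^(-0.3521) = 0.445

[A⁻]/[HA] = 0.445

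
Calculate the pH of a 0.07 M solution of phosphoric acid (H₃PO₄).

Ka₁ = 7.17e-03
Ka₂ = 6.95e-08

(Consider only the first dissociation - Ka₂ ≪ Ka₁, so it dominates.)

First dissociation dominates. From Ka₁ = [H⁺][HA⁻]/[H₂A], x² + Ka₁·x − Ka₁·C = 0 with C = 0.07 M and Ka₁ = 7.17e-03. Solving: [H⁺] = (−Ka₁ + √(Ka₁² + 4·Ka₁·C)) / 2 = 1.9103e-02 M. pH = -log(1.9103e-02) = 1.72.

pH = 1.72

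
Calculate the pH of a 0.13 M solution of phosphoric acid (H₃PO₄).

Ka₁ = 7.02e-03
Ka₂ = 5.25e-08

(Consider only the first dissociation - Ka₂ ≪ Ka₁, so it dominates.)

First dissociation dominates. From Ka₁ = [H⁺][HA⁻]/[H₂A], x² + Ka₁·x − Ka₁·C = 0 with C = 0.13 M and Ka₁ = 7.02e-03. Solving: [H⁺] = (−Ka₁ + √(Ka₁² + 4·Ka₁·C)) / 2 = 2.6902e-02 M. pH = -log(2.6902e-02) = 1.57.

pH = 1.57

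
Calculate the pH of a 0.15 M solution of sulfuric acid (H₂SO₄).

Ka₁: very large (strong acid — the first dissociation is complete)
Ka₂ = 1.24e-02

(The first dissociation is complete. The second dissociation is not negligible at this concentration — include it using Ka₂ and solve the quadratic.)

First dissociation is complete: [H⁺]₀ = [HSO₄⁻]₀ = C = 0.15 M. Second dissociation HSO₄⁻ ⇌ H⁺ + SO₄²⁻: let x = [SO₄²⁻]. Ka₂ = (C + x)·x / (C − x) = 1.24e-02 → x² + (C + Ka₂)·x − Ka₂·C = 0 → x² + 0.16240·x − 1.860e-03 = 0. x = (−0.16240 + √(0.16240² + 4 × 1.860e-03)) / 2 = 1.0743e-02 M. [H⁺] = C + x = 0.15 + 1.0743e-02 = 1.6074e-01 M. pH = -log(1.6074e-01) = 0.79.

pH = 0.79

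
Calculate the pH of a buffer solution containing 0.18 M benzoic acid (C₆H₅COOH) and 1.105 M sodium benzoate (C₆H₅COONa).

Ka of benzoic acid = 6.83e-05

pKa = -log(6.83e-05) = 4.17. pH = pKa + log([A⁻]/[HA]) = 4.17 + log(1.105/0.18)

pH = 4.95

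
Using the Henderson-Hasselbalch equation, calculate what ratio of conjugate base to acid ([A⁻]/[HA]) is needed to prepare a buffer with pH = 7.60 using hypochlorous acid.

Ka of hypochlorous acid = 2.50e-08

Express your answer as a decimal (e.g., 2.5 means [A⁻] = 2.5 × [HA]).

pKa = -log(2.50e-08) = 7.6021. pH = pKa + log([A⁻]/[HA]), so log([A⁻]/[HA]) = pH − pKa = 7.60 − 7.6021 = -0.0021. [A⁻]/[HA] = 10^(-0.0021) = 0.995

[A⁻]/[HA] = 0.995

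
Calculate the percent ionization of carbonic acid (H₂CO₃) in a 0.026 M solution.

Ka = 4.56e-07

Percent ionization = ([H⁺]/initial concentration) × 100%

Using Ka equilibrium: x² + Ka×x - Ka×C = 0. Solving: [H⁺] = 1.0866e-04. Percent = (1.0866e-04/0.026) × 100

Percent ionization = 0.418%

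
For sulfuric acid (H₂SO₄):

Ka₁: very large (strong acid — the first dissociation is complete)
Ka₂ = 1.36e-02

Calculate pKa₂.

pKa₂ = -log(Ka₂) = -log(1.36e-02) = 1.87.

pK_{a2} = 1.87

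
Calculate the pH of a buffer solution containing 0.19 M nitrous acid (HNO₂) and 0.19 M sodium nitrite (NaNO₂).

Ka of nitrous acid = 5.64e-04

pKa = -log(5.64e-04) = 3.25. pH = pKa + log([A⁻]/[HA]) = 3.25 + log(0.19/0.19)

pH = 3.25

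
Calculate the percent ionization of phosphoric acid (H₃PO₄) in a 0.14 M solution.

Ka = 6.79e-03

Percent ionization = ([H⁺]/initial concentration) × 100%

Using Ka equilibrium: x² + Ka×x - Ka×C = 0. Solving: [H⁺] = 2.7623e-02. Percent = (2.7623e-02/0.14) × 100

Percent ionization = 19.7%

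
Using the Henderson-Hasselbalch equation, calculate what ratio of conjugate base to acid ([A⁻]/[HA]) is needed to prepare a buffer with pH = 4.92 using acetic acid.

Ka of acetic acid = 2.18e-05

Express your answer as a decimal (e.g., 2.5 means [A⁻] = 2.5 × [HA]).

pKa = -log(2.18e-05) = 4.6615. pH = pKa + log([A⁻]/[HA]), so log([A⁻]/[HA]) = pH − pKa = 4.92 − 4.6615 = 0.2585. [A⁻]/[HA] = 10^(0.2585) = 1.81

[A⁻]/[HA] = 1.81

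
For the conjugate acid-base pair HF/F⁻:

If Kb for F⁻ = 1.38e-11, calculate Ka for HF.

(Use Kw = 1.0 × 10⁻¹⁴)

For a conjugate pair Ka × Kb = Kw, so Ka = Kw/Kb = 1.0 × 10⁻¹⁴ / 1.38e-11 = 7.25e-04.

K_a = 7.25e-04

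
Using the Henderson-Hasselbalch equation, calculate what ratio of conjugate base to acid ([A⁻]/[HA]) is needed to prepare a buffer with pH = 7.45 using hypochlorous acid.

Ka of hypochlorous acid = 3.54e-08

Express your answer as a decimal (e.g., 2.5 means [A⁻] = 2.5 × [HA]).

pKa = -log(3.54e-08) = 7.4510. pH = pKa + log([A⁻]/[HA]), so log([A⁻]/[HA]) = pH − pKa = 7.45 − 7.4510 = -0.0010. [A⁻]/[HA] = 10^(-0.0010) = 0.998

[A⁻]/[HA] = 0.998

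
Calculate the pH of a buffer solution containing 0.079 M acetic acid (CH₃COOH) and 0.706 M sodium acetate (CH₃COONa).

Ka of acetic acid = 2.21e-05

pKa = -log(2.21e-05) = 4.66. pH = pKa + log([A⁻]/[HA]) = 4.66 + log(0.706/0.079)

pH = 5.61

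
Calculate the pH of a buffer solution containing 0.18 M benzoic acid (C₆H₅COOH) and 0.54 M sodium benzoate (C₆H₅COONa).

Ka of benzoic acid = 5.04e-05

pKa = -log(5.04e-05) = 4.30. pH = pKa + log([A⁻]/[HA]) = 4.30 + log(0.54/0.18)

pH = 4.77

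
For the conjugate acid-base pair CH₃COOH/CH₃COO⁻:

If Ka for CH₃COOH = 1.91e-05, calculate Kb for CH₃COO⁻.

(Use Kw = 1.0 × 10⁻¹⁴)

For a conjugate pair Ka × Kb = Kw, so Kb = Kw/Ka = 1.0 × 10⁻¹⁴ / 1.91e-05 = 5.24e-10.

K_b = 5.24e-10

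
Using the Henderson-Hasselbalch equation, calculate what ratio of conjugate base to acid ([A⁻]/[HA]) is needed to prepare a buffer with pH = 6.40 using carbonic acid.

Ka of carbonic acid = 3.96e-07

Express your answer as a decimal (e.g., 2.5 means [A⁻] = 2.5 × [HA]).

pKa = -log(3.96e-07) = 6.4023. pH = pKa + log([A⁻]/[HA]), so log([A⁻]/[HA]) = pH − pKa = 6.40 − 6.4023 = -0.0023. [A⁻]/[HA] = 10^(-0.0023) = 0.995

[A⁻]/[HA] = 0.995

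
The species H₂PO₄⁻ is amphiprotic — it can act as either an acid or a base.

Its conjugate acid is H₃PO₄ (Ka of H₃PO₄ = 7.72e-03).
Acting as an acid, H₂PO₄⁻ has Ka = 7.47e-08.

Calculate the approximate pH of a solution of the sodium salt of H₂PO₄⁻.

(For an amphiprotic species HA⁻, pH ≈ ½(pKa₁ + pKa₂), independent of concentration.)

pKa₁ = -log(7.72e-03) = 2.11; pKa₂ = -log(7.47e-08) = 7.13. For an amphiprotic species, pH ≈ ½(pKa₁ + pKa₂) = ½(2.11 + 7.13) = 4.62.

pH = 4.62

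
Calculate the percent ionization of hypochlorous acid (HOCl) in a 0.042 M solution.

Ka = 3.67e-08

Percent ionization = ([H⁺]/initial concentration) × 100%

Using Ka equilibrium: x² + Ka×x - Ka×C = 0. Solving: [H⁺] = 3.9242e-05. Percent = (3.9242e-05/0.042) × 100

Percent ionization = 0.0934%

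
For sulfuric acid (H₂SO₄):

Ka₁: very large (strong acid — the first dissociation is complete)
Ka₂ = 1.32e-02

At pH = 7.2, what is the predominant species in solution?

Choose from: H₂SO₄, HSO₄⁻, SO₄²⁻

The first dissociation is complete, so H₂SO₄ itself is never the predominant species in water; pKa₂ = -log(1.32e-02) = 1.88. For a polyprotic acid the predominant species crosses at each pKa: below pKa_n the protonated form dominates, above it the deprotonated form does. At pH = 7.2, the predominant species is SO₄²⁻.

SO₄²⁻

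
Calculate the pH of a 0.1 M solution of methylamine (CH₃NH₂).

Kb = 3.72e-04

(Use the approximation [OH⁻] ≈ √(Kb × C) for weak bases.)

[OH⁻] = √(Kb × C) = √(3.72e-04 × 0.1) = 6.0992e-03. pOH = 2.21, pH = 14 - pOH

pH = 11.79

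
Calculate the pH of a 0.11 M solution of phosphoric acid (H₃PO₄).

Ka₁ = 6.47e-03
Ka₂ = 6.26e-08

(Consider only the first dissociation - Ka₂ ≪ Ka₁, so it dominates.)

First dissociation dominates. From Ka₁ = [H⁺][HA⁻]/[H₂A], x² + Ka₁·x − Ka₁·C = 0 with C = 0.11 M and Ka₁ = 6.47e-03. Solving: [H⁺] = (−Ka₁ + √(Ka₁² + 4·Ka₁·C)) / 2 = 2.3638e-02 M. pH = -log(2.3638e-02) = 1.63.

pH = 1.63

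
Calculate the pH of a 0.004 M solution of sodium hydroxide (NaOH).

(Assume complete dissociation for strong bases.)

[OH⁻] = 0.004 M for strong base. pOH = -log[OH⁻] = 2.40, pH = 14 - pOH

pH = 11.60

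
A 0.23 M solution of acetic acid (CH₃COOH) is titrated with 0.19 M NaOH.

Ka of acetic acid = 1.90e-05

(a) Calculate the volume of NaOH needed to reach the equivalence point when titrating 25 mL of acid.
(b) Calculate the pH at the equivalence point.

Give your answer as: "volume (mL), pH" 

moles acid = 0.23 × 25/1000 = 0.00575 mol; V_base = moles/0.19 × 1000 = 30.3 mL. At equivalence only the conjugate base is present: [A⁻] = 0.00575/0.055 = 1.0405e-01 M. Kb = Kw/Ka = 5.26e-10; [OH⁻] = √(Kb × [A⁻]) = 7.4001e-06; pOH = 5.13; pH = 14 - pOH = 8.87.

V = 30.3 mL, pH = 8.87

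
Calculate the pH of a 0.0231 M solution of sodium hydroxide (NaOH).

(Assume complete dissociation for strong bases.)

[OH⁻] = 0.0231 M for strong base. pOH = -log[OH⁻] = 1.64, pH = 14 - pOH

pH = 12.36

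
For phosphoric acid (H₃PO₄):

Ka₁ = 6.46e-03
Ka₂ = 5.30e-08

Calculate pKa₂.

pKa₂ = -log(Ka₂) = -log(5.30e-08) = 7.28.

pK_{a2} = 7.28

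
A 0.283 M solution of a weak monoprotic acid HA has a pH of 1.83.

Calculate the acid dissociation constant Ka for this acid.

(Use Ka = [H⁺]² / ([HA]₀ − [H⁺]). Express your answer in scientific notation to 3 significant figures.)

[H⁺] = 10^(−pH) = 10^(−1.83) = 1.479e-02 M. For HA ⇌ H⁺ + A⁻, Ka = [H⁺][A⁻]/[HA] = [H⁺]² / ([HA]₀ − [H⁺]) = (1.479e-02)² / (0.283 − 1.479e-02) = 8.16e-04.

K_a = 8.16e-04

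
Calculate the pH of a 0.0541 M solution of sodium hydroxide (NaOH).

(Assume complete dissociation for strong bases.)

[OH⁻] = 0.0541 M for strong base. pOH = -log[OH⁻] = 1.27, pH = 14 - pOH

pH = 12.73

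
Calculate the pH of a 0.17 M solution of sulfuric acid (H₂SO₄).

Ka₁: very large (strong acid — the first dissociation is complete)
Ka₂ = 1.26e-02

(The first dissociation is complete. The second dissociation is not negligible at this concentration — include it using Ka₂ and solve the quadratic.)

First dissociation is complete: [H⁺]₀ = [HSO₄⁻]₀ = C = 0.17 M. Second dissociation HSO₄⁻ ⇌ H⁺ + SO₄²⁻: let x = [SO₄²⁻]. Ka₂ = (C + x)·x / (C − x) = 1.26e-02 → x² + (C + Ka₂)·x − Ka₂·C = 0 → x² + 0.18260·x − 2.142e-03 = 0. x = (−0.18260 + √(0.18260² + 4 × 2.142e-03)) / 2 = 1.1061e-02 M. [H⁺] = C + x = 0.17 + 1.1061e-02 = 1.8106e-01 M. pH = -log(1.8106e-01) = 0.74.

pH = 0.74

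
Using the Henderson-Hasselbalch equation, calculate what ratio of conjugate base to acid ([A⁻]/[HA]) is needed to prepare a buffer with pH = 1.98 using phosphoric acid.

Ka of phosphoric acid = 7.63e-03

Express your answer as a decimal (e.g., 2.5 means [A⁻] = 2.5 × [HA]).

pKa = -log(7.63e-03) = 2.1175. pH = pKa + log([A⁻]/[HA]), so log([A⁻]/[HA]) = pH − pKa = 1.98 − 2.1175 = -0.1375. [A⁻]/[HA] = 10^(-0.1375) = 0.729

[A⁻]/[HA] = 0.729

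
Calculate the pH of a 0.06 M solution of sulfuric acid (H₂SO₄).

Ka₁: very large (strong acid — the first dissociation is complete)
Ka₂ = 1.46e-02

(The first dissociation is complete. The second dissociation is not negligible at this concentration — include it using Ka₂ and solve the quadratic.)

First dissociation is complete: [H⁺]₀ = [HSO₄⁻]₀ = C = 0.06 M. Second dissociation HSO₄⁻ ⇌ H⁺ + SO₄²⁻: let x = [SO₄²⁻]. Ka₂ = (C + x)·x / (C − x) = 1.46e-02 → x² + (C + Ka₂)·x − Ka₂·C = 0 → x² + 0.07460·x − 8.760e-04 = 0. x = (−0.07460 + √(0.07460² + 4 × 8.760e-04)) / 2 = 1.0316e-02 M. [H⁺] = C + x = 0.06 + 1.0316e-02 = 7.0316e-02 M. pH = -log(7.0316e-02) = 1.15.

pH = 1.15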